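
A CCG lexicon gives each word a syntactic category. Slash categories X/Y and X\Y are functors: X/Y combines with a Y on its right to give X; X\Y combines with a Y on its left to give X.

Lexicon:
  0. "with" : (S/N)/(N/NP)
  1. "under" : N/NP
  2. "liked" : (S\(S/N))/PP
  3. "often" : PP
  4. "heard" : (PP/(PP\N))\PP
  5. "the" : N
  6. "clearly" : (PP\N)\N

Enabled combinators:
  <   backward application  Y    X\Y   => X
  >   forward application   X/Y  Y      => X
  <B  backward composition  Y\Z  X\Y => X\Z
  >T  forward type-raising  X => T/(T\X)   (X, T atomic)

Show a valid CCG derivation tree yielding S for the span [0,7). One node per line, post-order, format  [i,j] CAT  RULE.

[0,7] S   <
  [0,2] S/N   >
    [0,1] "with" : (S/N)/(N/NP)
    [1,2] "under" : N/NP
  [2,7] S\(S/N)   >
    [2,3] "liked" : (S\(S/N))/PP
    [3,7] PP   >
      [3,5] PP/(PP\N)   <
        [3,4] "often" : PP
        [4,5] "heard" : (PP/(PP\N))\PP
      [5,7] PP\N   <
        [5,6] "the" : N
        [6,7] "clearly" : (PP\N)\N

[0,1] (S/N)/(N/NP)  lex  "with"
[1,2] N/NP  lex  "under"
[0,2] S/N  >  k=1
[2,3] (S\(S/N))/PP  lex  "liked"
[3,4] PP  lex  "often"
[4,5] (PP/(PP\N))\PP  lex  "heard"
[3,5] PP/(PP\N)  <  k=4
[5,6] N  lex  "the"
[6,7] (PP\N)\N  lex  "clearly"
[5,7] PP\N  <  k=6
[3,7] PP  >  k=5
[2,7] S\(S/N)  >  k=3
[0,7] S  <  k=2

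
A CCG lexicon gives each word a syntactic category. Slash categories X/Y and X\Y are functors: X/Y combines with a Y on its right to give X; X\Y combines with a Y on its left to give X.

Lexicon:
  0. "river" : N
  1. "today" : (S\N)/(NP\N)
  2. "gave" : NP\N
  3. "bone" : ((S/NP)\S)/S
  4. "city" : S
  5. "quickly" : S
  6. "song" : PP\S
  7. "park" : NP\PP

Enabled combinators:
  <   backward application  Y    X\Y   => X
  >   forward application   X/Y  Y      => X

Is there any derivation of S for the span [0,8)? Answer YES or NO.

[0,8] S   >
  [0,5] S/NP   <
    [0,3] S   <
      [0,1] "river" : N
      [1,3] S\N   >
        [1,2] "today" : (S\N)/(NP\N)
        [2,3] "gave" : NP\N
    [3,5] (S/NP)\S   >
      [3,4] "bone" : ((S/NP)\S)/S
      [4,5] "city" : S
  [5,8] NP   <
    [5,7] PP   <
      [5,6] "quickly" : S
      [6,7] "song" : PP\S
    [7,8] "park" : NP\PP

YES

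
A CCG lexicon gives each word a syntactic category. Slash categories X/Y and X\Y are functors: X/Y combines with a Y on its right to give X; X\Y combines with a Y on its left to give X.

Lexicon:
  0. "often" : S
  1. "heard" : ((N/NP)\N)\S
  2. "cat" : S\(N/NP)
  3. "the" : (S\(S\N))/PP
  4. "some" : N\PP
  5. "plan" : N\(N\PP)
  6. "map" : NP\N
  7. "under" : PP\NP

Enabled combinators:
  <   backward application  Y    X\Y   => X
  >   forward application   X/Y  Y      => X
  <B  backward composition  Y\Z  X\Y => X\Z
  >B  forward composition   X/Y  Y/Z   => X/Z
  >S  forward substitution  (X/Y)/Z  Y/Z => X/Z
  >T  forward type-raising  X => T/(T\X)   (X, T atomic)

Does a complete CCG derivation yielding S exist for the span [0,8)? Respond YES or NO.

[0,8] S   <
  [0,3] S\N   <B
    [0,2] (N/NP)\N   <
      [0,1] "often" : S
      [1,2] "heard" : ((N/NP)\N)\S
    [2,3] "cat" : S\(N/NP)
  [3,8] S\(S\N)   >
    [3,4] "the" : (S\(S\N))/PP
    [4,8] PP   <
      [4,6] N   <
        [4,5] "some" : N\PP
        [5,6] "plan" : N\(N\PP)
      [6,8] PP\N   <B
        [6,7] "map" : NP\N
        [7,8] "under" : PP\NP

YES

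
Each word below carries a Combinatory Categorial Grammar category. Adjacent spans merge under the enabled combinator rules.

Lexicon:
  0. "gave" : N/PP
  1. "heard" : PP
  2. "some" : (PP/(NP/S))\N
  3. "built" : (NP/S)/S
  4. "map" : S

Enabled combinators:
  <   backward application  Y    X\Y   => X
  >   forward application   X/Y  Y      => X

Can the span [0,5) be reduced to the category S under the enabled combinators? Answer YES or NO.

NO

N/PP PP (PP/(NP/S))\N (NP/S)/S S
CKY chart[0,5] = {PP}; S ∉ chart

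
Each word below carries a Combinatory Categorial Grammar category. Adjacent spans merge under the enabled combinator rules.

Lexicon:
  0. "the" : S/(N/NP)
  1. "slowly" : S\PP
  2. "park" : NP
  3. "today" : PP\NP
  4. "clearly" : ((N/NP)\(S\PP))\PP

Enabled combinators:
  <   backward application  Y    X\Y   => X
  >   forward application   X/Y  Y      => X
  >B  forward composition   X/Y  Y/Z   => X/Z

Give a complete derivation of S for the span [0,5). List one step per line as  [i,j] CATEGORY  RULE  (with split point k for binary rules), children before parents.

[0,5] S   >
  [0,1] "the" : S/(N/NP)
  [1,5] N/NP   <
    [1,2] "slowly" : S\PP
    [2,5] (N/NP)\(S\PP)   <
      [2,4] PP   <
        [2,3] "park" : NP
        [3,4] "today" : PP\NP
      [4,5] "clearly" : ((N/NP)\(S\PP))\PP

[0,1] S/(N/NP)  lex  "the"
[1,2] S\PP  lex  "slowly"
[2,3] NP  lex  "park"
[3,4] PP\NP  lex  "today"
[2,4] PP  <  k=3
[4,5] ((N/NP)\(S\PP))\PP  lex  "clearly"
[2,5] (N/NP)\(S\PP)  <  k=4
[1,5] N/NP  <  k=2
[0,5] S  >  k=1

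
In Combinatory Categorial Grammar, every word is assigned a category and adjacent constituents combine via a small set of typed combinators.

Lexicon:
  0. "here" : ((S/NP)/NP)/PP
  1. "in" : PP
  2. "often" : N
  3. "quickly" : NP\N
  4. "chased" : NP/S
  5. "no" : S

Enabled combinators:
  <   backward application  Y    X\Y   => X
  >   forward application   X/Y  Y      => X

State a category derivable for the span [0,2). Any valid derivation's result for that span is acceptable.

(S/NP)/NP

[0,6] S   >
  [0,4] S/NP   >
    [0,2] (S/NP)/NP   >
      [0,1] "here" : ((S/NP)/NP)/PP
      [1,2] "in" : PP
    [2,4] NP   <
      [2,3] "often" : N
      [3,4] "quickly" : NP\N
  [4,6] NP   >
    [4,5] "chased" : NP/S
    [5,6] "no" : S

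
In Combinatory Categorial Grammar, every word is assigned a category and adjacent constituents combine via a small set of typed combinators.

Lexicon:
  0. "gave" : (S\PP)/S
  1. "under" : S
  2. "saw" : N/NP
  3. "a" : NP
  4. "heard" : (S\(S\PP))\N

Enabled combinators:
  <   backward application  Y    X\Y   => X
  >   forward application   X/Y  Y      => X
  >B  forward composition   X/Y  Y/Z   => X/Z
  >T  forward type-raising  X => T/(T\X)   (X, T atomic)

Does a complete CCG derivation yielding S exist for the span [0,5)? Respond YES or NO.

[0,5] S   <
  [0,2] S\PP   >
    [0,1] "gave" : (S\PP)/S
    [1,2] "under" : S
  [2,5] S\(S\PP)   <
    [2,4] N   >
      [2,3] "saw" : N/NP
      [3,4] "a" : NP
    [4,5] "heard" : (S\(S\PP))\N

YES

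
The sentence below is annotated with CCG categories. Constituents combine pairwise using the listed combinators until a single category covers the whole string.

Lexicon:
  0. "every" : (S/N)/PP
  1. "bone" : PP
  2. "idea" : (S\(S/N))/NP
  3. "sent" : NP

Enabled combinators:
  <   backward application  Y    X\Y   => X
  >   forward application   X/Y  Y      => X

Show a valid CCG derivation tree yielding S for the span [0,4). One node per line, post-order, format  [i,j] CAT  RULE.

[0,4] S   <
  [0,2] S/N   >
    [0,1] "every" : (S/N)/PP
    [1,2] "bone" : PP
  [2,4] S\(S/N)   >
    [2,3] "idea" : (S\(S/N))/NP
    [3,4] "sent" : NP

[0,1] (S/N)/PP  lex  "every"
[1,2] PP  lex  "bone"
[0,2] S/N  >  k=1
[2,3] (S\(S/N))/NP  lex  "idea"
[3,4] NP  lex  "sent"
[2,4] S\(S/N)  >  k=3
[0,4] S  <  k=2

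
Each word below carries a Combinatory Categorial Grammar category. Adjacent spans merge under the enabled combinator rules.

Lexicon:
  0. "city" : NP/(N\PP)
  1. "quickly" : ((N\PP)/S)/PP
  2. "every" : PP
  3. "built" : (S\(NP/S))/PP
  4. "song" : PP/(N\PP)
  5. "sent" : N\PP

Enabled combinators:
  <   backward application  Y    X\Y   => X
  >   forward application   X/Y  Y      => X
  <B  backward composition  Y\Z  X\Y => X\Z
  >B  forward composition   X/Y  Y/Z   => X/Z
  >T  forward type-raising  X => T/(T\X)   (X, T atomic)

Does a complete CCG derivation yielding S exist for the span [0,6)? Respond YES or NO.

[0,6] S   <
  [0,3] NP/S   >B
    [0,1] "city" : NP/(N\PP)
    [1,3] (N\PP)/S   >
      [1,2] "quickly" : ((N\PP)/S)/PP
      [2,3] "every" : PP
  [3,6] S\(NP/S)   >
    [3,4] "built" : (S\(NP/S))/PP
    [4,6] PP   >
      [4,5] "song" : PP/(N\PP)
      [5,6] "sent" : N\PP

YES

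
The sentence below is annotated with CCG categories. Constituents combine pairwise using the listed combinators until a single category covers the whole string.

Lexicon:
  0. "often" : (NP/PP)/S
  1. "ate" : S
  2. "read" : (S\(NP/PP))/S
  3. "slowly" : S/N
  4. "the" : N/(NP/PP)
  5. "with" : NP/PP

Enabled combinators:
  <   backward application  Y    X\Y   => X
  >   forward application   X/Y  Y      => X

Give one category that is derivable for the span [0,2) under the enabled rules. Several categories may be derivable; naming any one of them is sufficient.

[0,6] S   <
  [0,2] NP/PP   >
    [0,1] "often" : (NP/PP)/S
    [1,2] "ate" : S
  [2,6] S\(NP/PP)   >
    [2,3] "read" : (S\(NP/PP))/S
    [3,6] S   >
      [3,4] "slowly" : S/N
      [4,6] N   >
        [4,5] "the" : N/(NP/PP)
        [5,6] "with" : NP/PP

NP/PP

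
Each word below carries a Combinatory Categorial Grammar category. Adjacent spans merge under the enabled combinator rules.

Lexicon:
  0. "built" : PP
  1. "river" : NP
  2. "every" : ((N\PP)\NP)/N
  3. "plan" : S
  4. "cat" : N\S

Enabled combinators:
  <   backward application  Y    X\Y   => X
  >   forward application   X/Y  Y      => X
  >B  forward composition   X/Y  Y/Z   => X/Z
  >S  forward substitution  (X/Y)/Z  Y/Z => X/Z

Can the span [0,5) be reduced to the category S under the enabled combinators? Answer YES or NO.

NO

PP NP ((N\PP)\NP)/N S N\S
CKY chart[0,5] = {N}; S ∉ chart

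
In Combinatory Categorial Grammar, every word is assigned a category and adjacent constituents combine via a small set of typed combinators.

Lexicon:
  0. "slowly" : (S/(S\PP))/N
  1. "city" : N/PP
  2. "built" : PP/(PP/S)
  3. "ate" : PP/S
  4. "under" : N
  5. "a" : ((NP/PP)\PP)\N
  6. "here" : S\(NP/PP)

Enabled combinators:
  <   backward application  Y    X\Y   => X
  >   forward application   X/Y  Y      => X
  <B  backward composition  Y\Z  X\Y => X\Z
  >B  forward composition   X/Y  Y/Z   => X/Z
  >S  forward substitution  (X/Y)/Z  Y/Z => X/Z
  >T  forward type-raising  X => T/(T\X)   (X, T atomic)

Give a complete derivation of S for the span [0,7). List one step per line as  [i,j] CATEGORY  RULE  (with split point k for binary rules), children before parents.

[0,7] S   >
  [0,4] S/(S\PP)   >
    [0,1] "slowly" : (S/(S\PP))/N
    [1,4] N   >
      [1,2] "city" : N/PP
      [2,4] PP   >
        [2,3] "built" : PP/(PP/S)
        [3,4] "ate" : PP/S
  [4,7] S\PP   <B
    [4,6] (NP/PP)\PP   <
      [4,5] "under" : N
      [5,6] "a" : ((NP/PP)\PP)\N
    [6,7] "here" : S\(NP/PP)

[0,1] (S/(S\PP))/N  lex  "slowly"
[1,2] N/PP  lex  "city"
[2,3] PP/(PP/S)  lex  "built"
[3,4] PP/S  lex  "ate"
[2,4] PP  >  k=3
[1,4] N  >  k=2
[0,4] S/(S\PP)  >  k=1
[4,5] N  lex  "under"
[5,6] ((NP/PP)\PP)\N  lex  "a"
[4,6] (NP/PP)\PP  <  k=5
[6,7] S\(NP/PP)  lex  "here"
[4,7] S\PP  <B  k=6
[0,7] S  >  k=4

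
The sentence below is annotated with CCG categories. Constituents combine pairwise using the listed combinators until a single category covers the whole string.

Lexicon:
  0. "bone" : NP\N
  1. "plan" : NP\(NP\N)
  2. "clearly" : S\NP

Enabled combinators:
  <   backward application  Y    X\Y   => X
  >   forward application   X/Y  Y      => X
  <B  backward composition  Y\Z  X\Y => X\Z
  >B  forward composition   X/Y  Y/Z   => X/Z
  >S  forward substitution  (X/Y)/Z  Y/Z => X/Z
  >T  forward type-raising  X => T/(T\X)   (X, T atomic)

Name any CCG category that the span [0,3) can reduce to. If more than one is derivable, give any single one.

[0,3] S   <
  [0,2] NP   <
    [0,1] "bone" : NP\N
    [1,2] "plan" : NP\(NP\N)
  [2,3] "clearly" : S\NP

S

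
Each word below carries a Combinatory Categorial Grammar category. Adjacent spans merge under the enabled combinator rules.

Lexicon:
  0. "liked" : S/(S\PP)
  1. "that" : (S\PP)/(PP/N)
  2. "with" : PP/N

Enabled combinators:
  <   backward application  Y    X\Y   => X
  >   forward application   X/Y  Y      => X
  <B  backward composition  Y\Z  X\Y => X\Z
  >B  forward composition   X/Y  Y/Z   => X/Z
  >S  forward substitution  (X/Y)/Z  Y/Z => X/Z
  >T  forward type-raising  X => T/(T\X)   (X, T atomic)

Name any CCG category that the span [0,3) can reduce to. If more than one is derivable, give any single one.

[0,3] S   >
  [0,1] "liked" : S/(S\PP)
  [1,3] S\PP   >
    [1,2] "that" : (S\PP)/(PP/N)
    [2,3] "with" : PP/N

S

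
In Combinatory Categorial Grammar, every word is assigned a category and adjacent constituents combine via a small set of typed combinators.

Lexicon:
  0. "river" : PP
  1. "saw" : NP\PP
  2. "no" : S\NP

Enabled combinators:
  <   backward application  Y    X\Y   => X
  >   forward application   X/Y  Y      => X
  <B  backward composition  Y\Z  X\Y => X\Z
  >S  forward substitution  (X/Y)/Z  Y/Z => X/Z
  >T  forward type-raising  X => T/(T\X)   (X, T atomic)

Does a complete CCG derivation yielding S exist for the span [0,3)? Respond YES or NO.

YES

[0,3] S   <
  [0,2] NP   <
    [0,1] "river" : PP
    [1,2] "saw" : NP\PP
  [2,3] "no" : S\NP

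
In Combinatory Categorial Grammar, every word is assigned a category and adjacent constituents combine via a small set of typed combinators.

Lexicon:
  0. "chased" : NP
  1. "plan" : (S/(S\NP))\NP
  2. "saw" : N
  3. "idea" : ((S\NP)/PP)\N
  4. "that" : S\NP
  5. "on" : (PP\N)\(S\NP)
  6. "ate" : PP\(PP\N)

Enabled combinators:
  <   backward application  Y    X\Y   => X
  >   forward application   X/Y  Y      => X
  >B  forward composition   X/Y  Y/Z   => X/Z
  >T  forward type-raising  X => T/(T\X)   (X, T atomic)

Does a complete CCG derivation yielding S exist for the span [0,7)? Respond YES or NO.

[0,7] S   >
  [0,2] S/(S\NP)   <
    [0,1] "chased" : NP
    [1,2] "plan" : (S/(S\NP))\NP
  [2,7] S\NP   >
    [2,4] (S\NP)/PP   <
      [2,3] "saw" : N
      [3,4] "idea" : ((S\NP)/PP)\N
    [4,7] PP   <
      [4,6] PP\N   <
        [4,5] "that" : S\NP
        [5,6] "on" : (PP\N)\(S\NP)
      [6,7] "ate" : PP\(PP\N)

YES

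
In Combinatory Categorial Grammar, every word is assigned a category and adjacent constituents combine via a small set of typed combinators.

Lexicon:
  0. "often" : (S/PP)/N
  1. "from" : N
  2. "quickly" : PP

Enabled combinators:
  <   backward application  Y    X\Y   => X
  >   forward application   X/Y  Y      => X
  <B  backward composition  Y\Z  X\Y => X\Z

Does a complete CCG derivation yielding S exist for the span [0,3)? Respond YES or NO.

[0,3] S   >
  [0,2] S/PP   >
    [0,1] "often" : (S/PP)/N
    [1,2] "from" : N
  [2,3] "quickly" : PP

YES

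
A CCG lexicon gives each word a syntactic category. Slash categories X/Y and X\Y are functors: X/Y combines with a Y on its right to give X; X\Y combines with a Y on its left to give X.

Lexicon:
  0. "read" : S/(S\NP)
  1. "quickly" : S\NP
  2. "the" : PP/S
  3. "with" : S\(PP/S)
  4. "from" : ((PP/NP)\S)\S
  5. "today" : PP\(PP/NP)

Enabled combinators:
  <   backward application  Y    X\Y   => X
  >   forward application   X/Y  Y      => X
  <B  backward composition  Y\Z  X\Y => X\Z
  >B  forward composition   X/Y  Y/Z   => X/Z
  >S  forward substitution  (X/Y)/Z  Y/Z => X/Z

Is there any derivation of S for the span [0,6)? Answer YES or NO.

NO

S/(S\NP) S\NP PP/S S\(PP/S) ((PP/NP)\S)\S PP\(PP/NP)
CKY chart[0,6] = {PP}; S ∉ chart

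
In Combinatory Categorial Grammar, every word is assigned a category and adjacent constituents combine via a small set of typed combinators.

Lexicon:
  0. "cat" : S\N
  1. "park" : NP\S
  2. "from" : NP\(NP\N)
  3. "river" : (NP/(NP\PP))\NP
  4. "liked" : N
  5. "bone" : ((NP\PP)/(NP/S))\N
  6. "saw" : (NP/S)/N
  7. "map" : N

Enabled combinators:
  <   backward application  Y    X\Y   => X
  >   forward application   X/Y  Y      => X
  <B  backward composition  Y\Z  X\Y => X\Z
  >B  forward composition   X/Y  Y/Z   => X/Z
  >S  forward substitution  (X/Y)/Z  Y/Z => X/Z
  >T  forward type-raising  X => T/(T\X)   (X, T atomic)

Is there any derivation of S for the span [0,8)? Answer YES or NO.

S\N NP\S NP\(NP\N) (NP/(NP\PP))\NP N ((NP\PP)/(NP/S))\N (NP/S)/N N
CKY chart[0,8] = {N/(N\NP), NP, NP/(NP\NP), NP/(N\N), PP/(PP\NP), S/(S\NP)}; S ∉ chart

NO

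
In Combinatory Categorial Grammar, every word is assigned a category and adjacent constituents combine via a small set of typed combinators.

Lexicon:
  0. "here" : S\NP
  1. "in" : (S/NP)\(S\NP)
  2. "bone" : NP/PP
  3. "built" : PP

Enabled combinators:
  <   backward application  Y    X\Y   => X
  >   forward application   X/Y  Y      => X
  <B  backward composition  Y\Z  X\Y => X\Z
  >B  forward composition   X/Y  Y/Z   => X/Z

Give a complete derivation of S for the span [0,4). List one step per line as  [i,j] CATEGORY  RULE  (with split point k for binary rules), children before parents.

[0,1] S\NP  lex  "here"
[1,2] (S/NP)\(S\NP)  lex  "in"
[0,2] S/NP  <  k=1
[2,3] NP/PP  lex  "bone"
[3,4] PP  lex  "built"
[2,4] NP  >  k=3
[0,4] S  >  k=2

[0,4] S   >
  [0,2] S/NP   <
    [0,1] "here" : S\NP
    [1,2] "in" : (S/NP)\(S\NP)
  [2,4] NP   >
    [2,3] "bone" : NP/PP
    [3,4] "built" : PP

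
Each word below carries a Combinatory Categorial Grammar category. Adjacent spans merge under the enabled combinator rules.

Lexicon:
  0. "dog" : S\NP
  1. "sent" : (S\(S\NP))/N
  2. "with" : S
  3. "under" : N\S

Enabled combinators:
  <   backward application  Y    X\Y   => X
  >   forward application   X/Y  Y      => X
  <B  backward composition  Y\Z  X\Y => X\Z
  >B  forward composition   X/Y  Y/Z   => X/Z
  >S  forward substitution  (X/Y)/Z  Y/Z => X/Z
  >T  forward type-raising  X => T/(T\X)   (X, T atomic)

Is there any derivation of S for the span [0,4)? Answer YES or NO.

YES

[0,4] S   <
  [0,1] "dog" : S\NP
  [1,4] S\(S\NP)   >
    [1,2] "sent" : (S\(S\NP))/N
    [2,4] N   <
      [2,3] "with" : S
      [3,4] "under" : N\S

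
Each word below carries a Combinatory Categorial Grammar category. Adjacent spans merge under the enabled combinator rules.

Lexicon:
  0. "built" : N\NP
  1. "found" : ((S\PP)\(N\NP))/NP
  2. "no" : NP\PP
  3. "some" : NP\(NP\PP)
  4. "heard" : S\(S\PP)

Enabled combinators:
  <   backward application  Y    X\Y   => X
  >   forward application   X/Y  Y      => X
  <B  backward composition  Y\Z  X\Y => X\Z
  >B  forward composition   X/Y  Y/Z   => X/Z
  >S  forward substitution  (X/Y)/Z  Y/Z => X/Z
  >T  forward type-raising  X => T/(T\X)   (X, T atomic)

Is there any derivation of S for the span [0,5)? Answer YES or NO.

YES

[0,5] S   <
  [0,4] S\PP   <
    [0,1] "built" : N\NP
    [1,4] (S\PP)\(N\NP)   >
      [1,2] "found" : ((S\PP)\(N\NP))/NP
      [2,4] NP   <
        [2,3] "no" : NP\PP
        [3,4] "some" : NP\(NP\PP)
  [4,5] "heard" : S\(S\PP)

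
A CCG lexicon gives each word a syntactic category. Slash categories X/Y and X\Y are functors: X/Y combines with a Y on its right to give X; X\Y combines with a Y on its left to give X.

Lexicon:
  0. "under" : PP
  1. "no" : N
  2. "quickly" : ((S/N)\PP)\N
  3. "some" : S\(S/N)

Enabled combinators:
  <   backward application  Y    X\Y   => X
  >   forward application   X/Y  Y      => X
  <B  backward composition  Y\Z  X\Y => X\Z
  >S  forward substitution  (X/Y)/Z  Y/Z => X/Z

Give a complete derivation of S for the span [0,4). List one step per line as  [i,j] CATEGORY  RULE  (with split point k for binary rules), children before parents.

[0,4] S   <
  [0,1] "under" : PP
  [1,4] S\PP   <B
    [1,3] (S/N)\PP   <
      [1,2] "no" : N
      [2,3] "quickly" : ((S/N)\PP)\N
    [3,4] "some" : S\(S/N)

[0,1] PP  lex  "under"
[1,2] N  lex  "no"
[2,3] ((S/N)\PP)\N  lex  "quickly"
[1,3] (S/N)\PP  <  k=2
[3,4] S\(S/N)  lex  "some"
[1,4] S\PP  <B  k=3
[0,4] S  <  k=1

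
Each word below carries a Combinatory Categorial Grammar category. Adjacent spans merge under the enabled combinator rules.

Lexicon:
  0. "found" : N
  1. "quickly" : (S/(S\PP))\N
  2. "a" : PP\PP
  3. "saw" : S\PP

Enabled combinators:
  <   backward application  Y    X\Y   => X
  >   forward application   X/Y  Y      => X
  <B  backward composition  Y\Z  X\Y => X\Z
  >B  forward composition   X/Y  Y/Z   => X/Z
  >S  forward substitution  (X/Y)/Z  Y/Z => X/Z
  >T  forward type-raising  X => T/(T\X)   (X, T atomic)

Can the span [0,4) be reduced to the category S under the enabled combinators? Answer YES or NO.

YES

[0,4] S   >
  [0,2] S/(S\PP)   <
    [0,1] "found" : N
    [1,2] "quickly" : (S/(S\PP))\N
  [2,4] S\PP   <B
    [2,3] "a" : PP\PP
    [3,4] "saw" : S\PP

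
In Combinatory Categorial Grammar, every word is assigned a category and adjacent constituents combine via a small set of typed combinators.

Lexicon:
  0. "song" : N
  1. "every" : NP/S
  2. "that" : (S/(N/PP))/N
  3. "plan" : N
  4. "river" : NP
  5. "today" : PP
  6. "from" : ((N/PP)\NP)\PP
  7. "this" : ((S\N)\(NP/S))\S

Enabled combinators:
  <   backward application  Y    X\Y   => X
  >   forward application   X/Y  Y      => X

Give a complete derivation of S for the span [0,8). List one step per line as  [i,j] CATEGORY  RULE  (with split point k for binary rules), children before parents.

[0,8] S   <
  [0,1] "song" : N
  [1,8] S\N   <
    [1,2] "every" : NP/S
    [2,8] (S\N)\(NP/S)   <
      [2,7] S   >
        [2,4] S/(N/PP)   >
          [2,3] "that" : (S/(N/PP))/N
          [3,4] "plan" : N
        [4,7] N/PP   <
          [4,5] "river" : NP
          [5,7] (N/PP)\NP   <
            [5,6] "today" : PP
            [6,7] "from" : ((N/PP)\NP)\PP
      [7,8] "this" : ((S\N)\(NP/S))\S

[0,1] N  lex  "song"
[1,2] NP/S  lex  "every"
[2,3] (S/(N/PP))/N  lex  "that"
[3,4] N  lex  "plan"
[2,4] S/(N/PP)  >  k=3
[4,5] NP  lex  "river"
[5,6] PP  lex  "today"
[6,7] ((N/PP)\NP)\PP  lex  "from"
[5,7] (N/PP)\NP  <  k=6
[4,7] N/PP  <  k=5
[2,7] S  >  k=4
[7,8] ((S\N)\(NP/S))\S  lex  "this"
[2,8] (S\N)\(NP/S)  <  k=7
[1,8] S\N  <  k=2
[0,8] S  <  k=1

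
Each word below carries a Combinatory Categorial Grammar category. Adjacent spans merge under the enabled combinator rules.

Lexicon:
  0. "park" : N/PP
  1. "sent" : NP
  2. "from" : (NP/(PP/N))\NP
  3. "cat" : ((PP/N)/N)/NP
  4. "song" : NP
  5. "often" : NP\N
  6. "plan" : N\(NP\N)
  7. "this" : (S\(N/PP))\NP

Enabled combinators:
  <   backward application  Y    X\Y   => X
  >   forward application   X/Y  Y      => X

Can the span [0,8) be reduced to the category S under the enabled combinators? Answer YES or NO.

YES

[0,8] S   <
  [0,1] "park" : N/PP
  [1,8] S\(N/PP)   <
    [1,7] NP   >
      [1,3] NP/(PP/N)   <
        [1,2] "sent" : NP
        [2,3] "from" : (NP/(PP/N))\NP
      [3,7] PP/N   >
        [3,5] (PP/N)/N   >
          [3,4] "cat" : ((PP/N)/N)/NP
          [4,5] "song" : NP
        [5,7] N   <
          [5,6] "often" : NP\N
          [6,7] "plan" : N\(NP\N)
    [7,8] "this" : (S\(N/PP))\NP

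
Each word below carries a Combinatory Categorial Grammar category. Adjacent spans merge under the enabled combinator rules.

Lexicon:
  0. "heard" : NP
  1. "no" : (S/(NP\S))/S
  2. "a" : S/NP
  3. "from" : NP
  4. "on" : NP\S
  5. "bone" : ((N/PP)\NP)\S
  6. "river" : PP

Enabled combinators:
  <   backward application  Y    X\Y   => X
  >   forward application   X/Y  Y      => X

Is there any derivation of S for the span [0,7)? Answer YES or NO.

NP (S/(NP\S))/S S/NP NP NP\S ((N/PP)\NP)\S PP
CKY chart[0,7] = {N}; S ∉ chart

NO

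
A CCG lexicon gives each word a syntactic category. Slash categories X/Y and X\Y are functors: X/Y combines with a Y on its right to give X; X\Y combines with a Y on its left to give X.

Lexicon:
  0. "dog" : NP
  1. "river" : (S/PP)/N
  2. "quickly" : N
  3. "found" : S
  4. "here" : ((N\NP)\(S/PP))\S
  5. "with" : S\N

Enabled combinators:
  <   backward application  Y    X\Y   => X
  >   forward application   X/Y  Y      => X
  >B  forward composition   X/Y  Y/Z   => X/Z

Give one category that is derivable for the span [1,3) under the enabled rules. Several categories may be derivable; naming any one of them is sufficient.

[0,6] S   <
  [0,5] N   <
    [0,1] "dog" : NP
    [1,5] N\NP   <
      [1,3] S/PP   >
        [1,2] "river" : (S/PP)/N
        [2,3] "quickly" : N
      [3,5] (N\NP)\(S/PP)   <
        [3,4] "found" : S
        [4,5] "here" : ((N\NP)\(S/PP))\S
  [5,6] "with" : S\N

S/PP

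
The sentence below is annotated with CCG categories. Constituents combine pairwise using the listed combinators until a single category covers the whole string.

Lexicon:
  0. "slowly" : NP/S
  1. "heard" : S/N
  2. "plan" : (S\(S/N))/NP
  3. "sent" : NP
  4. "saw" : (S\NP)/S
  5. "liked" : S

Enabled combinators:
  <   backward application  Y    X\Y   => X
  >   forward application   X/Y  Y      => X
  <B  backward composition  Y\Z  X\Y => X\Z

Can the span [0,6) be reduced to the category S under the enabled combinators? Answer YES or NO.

YES

[0,6] S   <
  [0,4] NP   >
    [0,1] "slowly" : NP/S
    [1,4] S   <
      [1,2] "heard" : S/N
      [2,4] S\(S/N)   >
        [2,3] "plan" : (S\(S/N))/NP
        [3,4] "sent" : NP
  [4,6] S\NP   >
    [4,5] "saw" : (S\NP)/S
    [5,6] "liked" : S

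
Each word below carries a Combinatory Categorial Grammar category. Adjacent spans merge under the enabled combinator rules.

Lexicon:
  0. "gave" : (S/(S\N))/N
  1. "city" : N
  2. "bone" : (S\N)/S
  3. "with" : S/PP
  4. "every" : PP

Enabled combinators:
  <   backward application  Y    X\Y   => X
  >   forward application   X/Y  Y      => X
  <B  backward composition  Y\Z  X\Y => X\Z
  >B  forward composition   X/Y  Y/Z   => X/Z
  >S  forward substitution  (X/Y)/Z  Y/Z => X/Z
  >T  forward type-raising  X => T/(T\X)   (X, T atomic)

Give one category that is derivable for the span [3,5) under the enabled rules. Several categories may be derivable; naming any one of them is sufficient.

[0,5] S   >
  [0,2] S/(S\N)   >
    [0,1] "gave" : (S/(S\N))/N
    [1,2] "city" : N
  [2,5] S\N   >
    [2,3] "bone" : (S\N)/S
    [3,5] S   >
      [3,4] "with" : S/PP
      [4,5] "every" : PP

S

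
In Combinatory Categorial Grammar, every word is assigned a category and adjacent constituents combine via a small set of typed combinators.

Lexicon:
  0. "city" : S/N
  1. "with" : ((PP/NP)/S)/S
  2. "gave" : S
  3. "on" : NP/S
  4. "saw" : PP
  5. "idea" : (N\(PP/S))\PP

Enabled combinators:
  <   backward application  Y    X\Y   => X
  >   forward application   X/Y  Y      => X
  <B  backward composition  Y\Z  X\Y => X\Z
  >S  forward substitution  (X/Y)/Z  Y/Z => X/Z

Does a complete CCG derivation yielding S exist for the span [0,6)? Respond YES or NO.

[0,6] S   >
  [0,1] "city" : S/N
  [1,6] N   <
    [1,4] PP/S   >S
      [1,3] (PP/NP)/S   >
        [1,2] "with" : ((PP/NP)/S)/S
        [2,3] "gave" : S
      [3,4] "on" : NP/S
    [4,6] N\(PP/S)   <
      [4,5] "saw" : PP
      [5,6] "idea" : (N\(PP/S))\PP

YES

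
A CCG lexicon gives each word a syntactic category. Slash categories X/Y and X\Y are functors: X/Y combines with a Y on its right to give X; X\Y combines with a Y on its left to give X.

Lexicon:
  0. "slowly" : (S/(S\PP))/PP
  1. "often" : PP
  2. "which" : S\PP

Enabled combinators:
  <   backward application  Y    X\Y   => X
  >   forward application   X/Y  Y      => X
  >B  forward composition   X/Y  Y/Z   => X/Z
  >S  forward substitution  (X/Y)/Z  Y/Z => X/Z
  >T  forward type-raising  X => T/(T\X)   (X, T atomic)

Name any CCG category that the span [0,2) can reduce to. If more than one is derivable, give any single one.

[0,3] S   >
  [0,2] S/(S\PP)   >
    [0,1] "slowly" : (S/(S\PP))/PP
    [1,2] "often" : PP
  [2,3] "which" : S\PP

S/(S\PP)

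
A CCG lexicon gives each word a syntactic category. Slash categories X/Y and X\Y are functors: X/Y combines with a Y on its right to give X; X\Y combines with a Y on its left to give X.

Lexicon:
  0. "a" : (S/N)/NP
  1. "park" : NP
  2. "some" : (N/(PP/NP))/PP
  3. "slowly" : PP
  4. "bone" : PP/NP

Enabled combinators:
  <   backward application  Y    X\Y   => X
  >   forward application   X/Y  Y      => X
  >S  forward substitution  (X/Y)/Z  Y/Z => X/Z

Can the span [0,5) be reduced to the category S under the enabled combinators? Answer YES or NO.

YES

[0,5] S   >
  [0,2] S/N   >
    [0,1] "a" : (S/N)/NP
    [1,2] "park" : NP
  [2,5] N   >
    [2,4] N/(PP/NP)   >
      [2,3] "some" : (N/(PP/NP))/PP
      [3,4] "slowly" : PP
    [4,5] "bone" : PP/NP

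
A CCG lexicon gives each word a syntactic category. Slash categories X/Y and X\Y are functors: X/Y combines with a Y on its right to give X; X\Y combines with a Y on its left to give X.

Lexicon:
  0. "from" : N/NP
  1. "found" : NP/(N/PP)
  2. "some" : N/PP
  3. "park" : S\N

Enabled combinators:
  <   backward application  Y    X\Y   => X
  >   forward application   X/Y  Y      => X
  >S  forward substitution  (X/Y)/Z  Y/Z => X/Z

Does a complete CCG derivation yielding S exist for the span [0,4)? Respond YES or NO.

YES

[0,4] S   <
  [0,3] N   >
    [0,1] "from" : N/NP
    [1,3] NP   >
      [1,2] "found" : NP/(N/PP)
      [2,3] "some" : N/PP
  [3,4] "park" : S\N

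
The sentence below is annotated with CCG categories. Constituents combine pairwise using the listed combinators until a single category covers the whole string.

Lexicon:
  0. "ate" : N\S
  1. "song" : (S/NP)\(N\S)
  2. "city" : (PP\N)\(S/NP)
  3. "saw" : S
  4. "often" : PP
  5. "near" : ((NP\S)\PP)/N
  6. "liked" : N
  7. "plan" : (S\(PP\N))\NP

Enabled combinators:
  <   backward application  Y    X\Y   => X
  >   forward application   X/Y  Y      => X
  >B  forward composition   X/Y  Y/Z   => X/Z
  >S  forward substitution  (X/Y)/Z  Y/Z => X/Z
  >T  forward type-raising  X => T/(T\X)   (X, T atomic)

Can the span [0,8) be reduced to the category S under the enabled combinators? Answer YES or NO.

YES

[0,8] S   <
  [0,3] PP\N   <
    [0,2] S/NP   <
      [0,1] "ate" : N\S
      [1,2] "song" : (S/NP)\(N\S)
    [2,3] "city" : (PP\N)\(S/NP)
  [3,8] S\(PP\N)   <
    [3,7] NP   <
      [3,4] "saw" : S
      [4,7] NP\S   <
        [4,5] "often" : PP
        [5,7] (NP\S)\PP   >
          [5,6] "near" : ((NP\S)\PP)/N
          [6,7] "liked" : N
    [7,8] "plan" : (S\(PP\N))\NP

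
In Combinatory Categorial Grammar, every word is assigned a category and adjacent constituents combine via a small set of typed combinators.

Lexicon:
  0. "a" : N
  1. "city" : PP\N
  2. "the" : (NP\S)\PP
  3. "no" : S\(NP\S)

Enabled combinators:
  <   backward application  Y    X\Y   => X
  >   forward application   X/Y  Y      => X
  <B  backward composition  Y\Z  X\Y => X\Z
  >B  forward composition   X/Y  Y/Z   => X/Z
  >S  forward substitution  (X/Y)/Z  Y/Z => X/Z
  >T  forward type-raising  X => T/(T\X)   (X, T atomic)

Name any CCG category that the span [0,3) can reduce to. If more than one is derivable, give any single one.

[0,4] S   <
  [0,3] NP\S   <
    [0,2] PP   <
      [0,1] "a" : N
      [1,2] "city" : PP\N
    [2,3] "the" : (NP\S)\PP
  [3,4] "no" : S\(NP\S)

NP\S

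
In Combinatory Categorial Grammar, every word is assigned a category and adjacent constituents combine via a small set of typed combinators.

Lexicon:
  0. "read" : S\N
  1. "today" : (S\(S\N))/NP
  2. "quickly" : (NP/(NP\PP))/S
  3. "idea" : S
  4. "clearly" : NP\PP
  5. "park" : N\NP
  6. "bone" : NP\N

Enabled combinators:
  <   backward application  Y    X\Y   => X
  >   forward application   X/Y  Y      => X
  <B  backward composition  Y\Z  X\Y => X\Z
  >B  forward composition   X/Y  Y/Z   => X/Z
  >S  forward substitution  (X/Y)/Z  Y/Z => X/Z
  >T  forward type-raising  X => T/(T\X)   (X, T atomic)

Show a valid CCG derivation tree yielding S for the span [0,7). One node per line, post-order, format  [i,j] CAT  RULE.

[0,7] S   <
  [0,1] "read" : S\N
  [1,7] S\(S\N)   >
    [1,2] "today" : (S\(S\N))/NP
    [2,7] NP   >
      [2,4] NP/(NP\PP)   >
        [2,3] "quickly" : (NP/(NP\PP))/S
        [3,4] "idea" : S
      [4,7] NP\PP   <B
        [4,5] "clearly" : NP\PP
        [5,7] NP\NP   <B
          [5,6] "park" : N\NP
          [6,7] "bone" : NP\N

[0,1] S\N  lex  "read"
[1,2] (S\(S\N))/NP  lex  "today"
[2,3] (NP/(NP\PP))/S  lex  "quickly"
[3,4] S  lex  "idea"
[2,4] NP/(NP\PP)  >  k=3
[4,5] NP\PP  lex  "clearly"
[5,6] N\NP  lex  "park"
[6,7] NP\N  lex  "bone"
[5,7] NP\NP  <B  k=6
[4,7] NP\PP  <B  k=5
[2,7] NP  >  k=4
[1,7] S\(S\N)  >  k=2
[0,7] S  <  k=1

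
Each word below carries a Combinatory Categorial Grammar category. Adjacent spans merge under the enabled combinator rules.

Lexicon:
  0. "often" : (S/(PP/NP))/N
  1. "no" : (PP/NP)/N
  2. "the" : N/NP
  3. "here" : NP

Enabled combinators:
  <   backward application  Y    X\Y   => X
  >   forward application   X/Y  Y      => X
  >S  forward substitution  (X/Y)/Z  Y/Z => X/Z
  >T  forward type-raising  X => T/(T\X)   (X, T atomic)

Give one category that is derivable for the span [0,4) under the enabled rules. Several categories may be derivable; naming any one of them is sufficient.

S

[0,4] S   >
  [0,2] S/N   >S
    [0,1] "often" : (S/(PP/NP))/N
    [1,2] "no" : (PP/NP)/N
  [2,4] N   >
    [2,3] "the" : N/NP
    [3,4] "here" : NP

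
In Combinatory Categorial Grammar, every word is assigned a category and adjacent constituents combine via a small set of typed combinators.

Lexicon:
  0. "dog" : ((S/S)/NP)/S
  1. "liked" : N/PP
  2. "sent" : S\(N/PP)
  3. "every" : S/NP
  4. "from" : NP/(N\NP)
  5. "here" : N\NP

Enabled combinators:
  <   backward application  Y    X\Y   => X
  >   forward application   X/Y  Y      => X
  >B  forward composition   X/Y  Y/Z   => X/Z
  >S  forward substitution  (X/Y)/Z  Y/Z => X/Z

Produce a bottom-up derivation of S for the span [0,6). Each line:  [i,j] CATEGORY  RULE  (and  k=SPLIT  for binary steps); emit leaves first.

[0,1] ((S/S)/NP)/S  lex  "dog"
[1,2] N/PP  lex  "liked"
[2,3] S\(N/PP)  lex  "sent"
[1,3] S  <  k=2
[0,3] (S/S)/NP  >  k=1
[3,4] S/NP  lex  "every"
[0,4] S/NP  >S  k=3
[4,5] NP/(N\NP)  lex  "from"
[5,6] N\NP  lex  "here"
[4,6] NP  >  k=5
[0,6] S  >  k=4

[0,6] S   >
  [0,4] S/NP   >S
    [0,3] (S/S)/NP   >
      [0,1] "dog" : ((S/S)/NP)/S
      [1,3] S   <
        [1,2] "liked" : N/PP
        [2,3] "sent" : S\(N/PP)
    [3,4] "every" : S/NP
  [4,6] NP   >
    [4,5] "from" : NP/(N\NP)
    [5,6] "here" : N\NP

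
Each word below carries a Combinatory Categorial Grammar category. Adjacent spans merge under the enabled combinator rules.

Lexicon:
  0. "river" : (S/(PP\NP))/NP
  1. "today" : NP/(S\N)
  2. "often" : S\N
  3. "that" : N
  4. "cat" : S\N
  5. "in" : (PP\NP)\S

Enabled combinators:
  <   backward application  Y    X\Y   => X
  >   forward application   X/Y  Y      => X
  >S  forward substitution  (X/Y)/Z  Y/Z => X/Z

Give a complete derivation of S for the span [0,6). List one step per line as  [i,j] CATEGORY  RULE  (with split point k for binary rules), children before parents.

[0,1] (S/(PP\NP))/NP  lex  "river"
[1,2] NP/(S\N)  lex  "today"
[2,3] S\N  lex  "often"
[1,3] NP  >  k=2
[0,3] S/(PP\NP)  >  k=1
[3,4] N  lex  "that"
[4,5] S\N  lex  "cat"
[3,5] S  <  k=4
[5,6] (PP\NP)\S  lex  "in"
[3,6] PP\NP  <  k=5
[0,6] S  >  k=3

[0,6] S   >
  [0,3] S/(PP\NP)   >
    [0,1] "river" : (S/(PP\NP))/NP
    [1,3] NP   >
      [1,2] "today" : NP/(S\N)
      [2,3] "often" : S\N
  [3,6] PP\NP   <
    [3,5] S   <
      [3,4] "that" : N
      [4,5] "cat" : S\N
    [5,6] "in" : (PP\NP)\S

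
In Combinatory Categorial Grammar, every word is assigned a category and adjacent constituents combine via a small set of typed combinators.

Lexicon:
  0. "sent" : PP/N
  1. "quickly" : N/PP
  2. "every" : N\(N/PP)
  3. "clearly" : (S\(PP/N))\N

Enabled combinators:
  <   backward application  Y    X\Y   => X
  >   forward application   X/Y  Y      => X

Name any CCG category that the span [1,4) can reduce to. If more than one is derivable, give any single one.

[0,4] S   <
  [0,1] "sent" : PP/N
  [1,4] S\(PP/N)   <
    [1,3] N   <
      [1,2] "quickly" : N/PP
      [2,3] "every" : N\(N/PP)
    [3,4] "clearly" : (S\(PP/N))\N

S\(PP/N)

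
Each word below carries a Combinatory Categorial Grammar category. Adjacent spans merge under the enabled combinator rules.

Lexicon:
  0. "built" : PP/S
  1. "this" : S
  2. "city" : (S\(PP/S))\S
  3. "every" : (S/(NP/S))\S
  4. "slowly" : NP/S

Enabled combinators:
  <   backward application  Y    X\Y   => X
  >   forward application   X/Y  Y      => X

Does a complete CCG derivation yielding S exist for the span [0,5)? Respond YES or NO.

[0,5] S   >
  [0,4] S/(NP/S)   <
    [0,3] S   <
      [0,1] "built" : PP/S
      [1,3] S\(PP/S)   <
        [1,2] "this" : S
        [2,3] "city" : (S\(PP/S))\S
    [3,4] "every" : (S/(NP/S))\S
  [4,5] "slowly" : NP/S

YES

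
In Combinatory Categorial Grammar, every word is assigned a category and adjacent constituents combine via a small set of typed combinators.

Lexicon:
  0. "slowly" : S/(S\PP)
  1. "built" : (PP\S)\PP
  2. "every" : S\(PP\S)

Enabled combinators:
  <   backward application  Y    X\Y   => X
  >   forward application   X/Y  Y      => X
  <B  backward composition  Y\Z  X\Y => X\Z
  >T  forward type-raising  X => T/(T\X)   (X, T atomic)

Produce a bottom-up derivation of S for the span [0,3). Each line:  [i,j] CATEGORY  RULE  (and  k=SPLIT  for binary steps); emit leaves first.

[0,3] S   >
  [0,1] "slowly" : S/(S\PP)
  [1,3] S\PP   <B
    [1,2] "built" : (PP\S)\PP
    [2,3] "every" : S\(PP\S)

[0,1] S/(S\PP)  lex  "slowly"
[1,2] (PP\S)\PP  lex  "built"
[2,3] S\(PP\S)  lex  "every"
[1,3] S\PP  <B  k=2
[0,3] S  >  k=1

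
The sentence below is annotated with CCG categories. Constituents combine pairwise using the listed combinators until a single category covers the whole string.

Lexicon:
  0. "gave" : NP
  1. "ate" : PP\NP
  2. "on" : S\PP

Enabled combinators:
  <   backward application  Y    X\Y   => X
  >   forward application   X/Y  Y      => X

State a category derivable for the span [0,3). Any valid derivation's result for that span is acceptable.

[0,3] S   <
  [0,2] PP   <
    [0,1] "gave" : NP
    [1,2] "ate" : PP\NP
  [2,3] "on" : S\PP

S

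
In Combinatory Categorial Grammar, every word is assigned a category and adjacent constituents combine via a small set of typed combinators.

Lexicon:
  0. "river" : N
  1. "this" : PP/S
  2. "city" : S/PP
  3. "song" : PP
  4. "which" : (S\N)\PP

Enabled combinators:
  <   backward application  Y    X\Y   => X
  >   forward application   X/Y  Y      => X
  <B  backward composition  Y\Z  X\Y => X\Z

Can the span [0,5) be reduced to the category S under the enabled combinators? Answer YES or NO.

YES

[0,5] S   <
  [0,1] "river" : N
  [1,5] S\N   <
    [1,4] PP   >
      [1,2] "this" : PP/S
      [2,4] S   >
        [2,3] "city" : S/PP
        [3,4] "song" : PP
    [4,5] "which" : (S\N)\PP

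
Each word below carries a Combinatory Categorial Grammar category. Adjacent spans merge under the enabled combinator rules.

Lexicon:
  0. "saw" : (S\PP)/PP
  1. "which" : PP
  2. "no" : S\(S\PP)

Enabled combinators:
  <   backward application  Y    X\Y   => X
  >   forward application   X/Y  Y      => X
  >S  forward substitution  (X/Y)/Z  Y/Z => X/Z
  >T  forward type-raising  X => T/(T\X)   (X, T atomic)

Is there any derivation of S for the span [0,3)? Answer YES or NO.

YES

[0,3] S   <
  [0,2] S\PP   >
    [0,1] "saw" : (S\PP)/PP
    [1,2] "which" : PP
  [2,3] "no" : S\(S\PP)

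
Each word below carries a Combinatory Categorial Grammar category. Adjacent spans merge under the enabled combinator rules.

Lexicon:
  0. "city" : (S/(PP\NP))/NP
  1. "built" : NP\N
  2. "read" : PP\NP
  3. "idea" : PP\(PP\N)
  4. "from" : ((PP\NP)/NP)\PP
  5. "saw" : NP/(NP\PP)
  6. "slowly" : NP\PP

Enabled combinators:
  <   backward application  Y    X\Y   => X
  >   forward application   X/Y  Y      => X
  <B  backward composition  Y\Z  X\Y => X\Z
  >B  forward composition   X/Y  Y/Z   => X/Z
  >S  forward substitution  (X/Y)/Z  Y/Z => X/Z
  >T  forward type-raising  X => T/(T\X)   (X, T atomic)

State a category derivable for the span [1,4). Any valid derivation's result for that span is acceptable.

[0,7] S   >
  [0,5] S/NP   >S
    [0,1] "city" : (S/(PP\NP))/NP
    [1,5] (PP\NP)/NP   <
      [1,4] PP   <
        [1,3] PP\N   <B
          [1,2] "built" : NP\N
          [2,3] "read" : PP\NP
        [3,4] "idea" : PP\(PP\N)
      [4,5] "from" : ((PP\NP)/NP)\PP
  [5,7] NP   >
    [5,6] "saw" : NP/(NP\PP)
    [6,7] "slowly" : NP\PP

PP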